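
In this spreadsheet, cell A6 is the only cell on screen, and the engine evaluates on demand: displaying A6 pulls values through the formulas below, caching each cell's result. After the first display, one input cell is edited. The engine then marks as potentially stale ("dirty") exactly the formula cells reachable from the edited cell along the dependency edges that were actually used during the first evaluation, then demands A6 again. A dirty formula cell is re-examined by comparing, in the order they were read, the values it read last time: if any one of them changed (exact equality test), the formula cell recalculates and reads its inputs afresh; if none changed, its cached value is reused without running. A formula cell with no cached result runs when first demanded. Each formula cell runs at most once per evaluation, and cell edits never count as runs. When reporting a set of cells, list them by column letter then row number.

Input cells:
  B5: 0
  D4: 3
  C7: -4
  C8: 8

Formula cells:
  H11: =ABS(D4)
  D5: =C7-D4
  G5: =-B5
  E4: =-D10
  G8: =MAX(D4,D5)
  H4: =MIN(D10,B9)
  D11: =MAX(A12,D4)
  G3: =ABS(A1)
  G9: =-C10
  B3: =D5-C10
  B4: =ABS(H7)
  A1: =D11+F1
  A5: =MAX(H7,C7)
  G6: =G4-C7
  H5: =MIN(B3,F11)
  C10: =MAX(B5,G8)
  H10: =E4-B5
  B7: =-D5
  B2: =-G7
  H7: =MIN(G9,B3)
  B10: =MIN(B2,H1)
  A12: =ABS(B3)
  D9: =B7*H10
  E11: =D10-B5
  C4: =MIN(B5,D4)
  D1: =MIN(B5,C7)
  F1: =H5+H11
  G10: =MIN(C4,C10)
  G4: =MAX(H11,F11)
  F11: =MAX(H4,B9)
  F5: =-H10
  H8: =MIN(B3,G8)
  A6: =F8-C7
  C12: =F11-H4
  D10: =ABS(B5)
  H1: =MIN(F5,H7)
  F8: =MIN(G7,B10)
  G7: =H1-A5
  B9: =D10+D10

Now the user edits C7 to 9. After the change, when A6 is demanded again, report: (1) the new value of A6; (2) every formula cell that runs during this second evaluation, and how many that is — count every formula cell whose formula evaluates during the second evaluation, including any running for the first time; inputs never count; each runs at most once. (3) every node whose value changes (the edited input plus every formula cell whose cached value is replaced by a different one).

Initial pass — values computed on the first demand:
  D5 = -4 - 3 = -7
  D10 = ABS(0) = 0
  E4 = -(0) = 0
  G8 = MAX(3, -7) = 3
  C10 = MAX(0, 3) = 3
  B3 = -7 - 3 = -10
  G9 = -(3) = -3
  H7 = MIN(-3, -10) = -10
  A5 = MAX(-10, -4) = -4
  H10 = 0 - 0 = 0
  F5 = -(0) = 0
  H1 = MIN(0, -10) = -10
  G7 = -10 - -4 = -6
  B2 = -(-6) = 6
  B10 = MIN(6, -10) = -10
  F8 = MIN(-6, -10) = -10
  A6 = -10 - -4 = -6

Second demand — change propagation:
  D5: re-runs because C7 -4->9; new result 6.
  G8: re-runs because D5 -7->6; new result 6.
  C10: re-runs because G8 3->6; new result 6.
  B3: re-runs because D5 -7->6; C10 3->6; new result 0.
  G9: re-runs because C10 3->6; new result -6.
  H7: re-runs because G9 -3->-6; B3 -10->0; new result -6.
  A5: re-runs because H7 -10->-6; C7 -4->9; new result 9.
  H1: re-runs because H7 -10->-6; new result -6.
  G7: re-runs because H1 -10->-6; A5 -4->9; new result -15.
  B2: re-runs because G7 -6->-15; new result 15.
  B10: re-runs because B2 6->15; H1 -10->-6; new result -6.
  F8: re-runs because G7 -6->-15; B10 -10->-6; new result -15.
  A6: re-runs because F8 -10->-15; C7 -4->9; new result -24.

A6 now evaluates to -24.
Run set: A5, A6, B2, B3, B10, C10, D5, F8, G7, G8, G9, H1, H7 (13 run).
Changed values: A5, A6, B2, B3, B10, C7, C10, D5, F8, G7, G8, G9, H1, H7.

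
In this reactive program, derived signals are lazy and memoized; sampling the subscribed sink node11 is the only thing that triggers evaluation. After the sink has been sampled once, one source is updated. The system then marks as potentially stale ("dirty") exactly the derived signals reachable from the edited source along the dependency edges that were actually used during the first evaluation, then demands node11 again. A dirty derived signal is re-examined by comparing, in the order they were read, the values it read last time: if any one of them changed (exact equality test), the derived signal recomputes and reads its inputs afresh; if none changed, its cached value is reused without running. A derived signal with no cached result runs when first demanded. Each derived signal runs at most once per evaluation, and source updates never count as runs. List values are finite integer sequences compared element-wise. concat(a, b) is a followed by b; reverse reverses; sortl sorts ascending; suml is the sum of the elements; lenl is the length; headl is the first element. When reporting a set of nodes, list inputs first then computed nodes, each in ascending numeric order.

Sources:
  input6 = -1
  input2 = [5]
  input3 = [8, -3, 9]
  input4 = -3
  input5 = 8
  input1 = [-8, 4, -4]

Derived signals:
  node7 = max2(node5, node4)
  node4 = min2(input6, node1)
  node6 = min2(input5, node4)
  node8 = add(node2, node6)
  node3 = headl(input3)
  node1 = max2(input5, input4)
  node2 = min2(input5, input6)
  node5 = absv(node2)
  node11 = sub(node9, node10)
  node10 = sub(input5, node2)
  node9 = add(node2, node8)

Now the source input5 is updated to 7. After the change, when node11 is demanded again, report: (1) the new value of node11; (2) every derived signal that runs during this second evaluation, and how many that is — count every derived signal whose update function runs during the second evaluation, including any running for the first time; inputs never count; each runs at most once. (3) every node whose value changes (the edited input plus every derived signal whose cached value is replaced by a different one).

Demanding node11 again yields -11.
6 derived signals run: node1, node2, node4, node6, node10, node11.
The nodes whose values change: input5, node1, node10, node11.
Note where the cutoff bites: node8 is checked, finds nothing changed, and keeps its cache.

First demand of the output computes:
  node1 = max2(8, -3) = 8
  node2 = min2(8, -1) = -1
  node4 = min2(-1, 8) = -1
  node6 = min2(8, -1) = -1
  node8 = add(-1, -1) = -2
  node9 = add(-1, -2) = -3
  node10 = sub(8, -1) = 9
  node11 = sub(-3, 9) = -12

After the edit, cleaning proceeds:
  node1: a read changed (input5 8->7) — executes, giving 7.
  node2: a read changed (input5 8->7) — executes, giving -1 — identical to its old value.
  node4: a read changed (node1 8->7) — executes, giving -1 — identical to its old value.
  node6: a read changed (input5 8->7) — executes, giving -1 — identical to its old value.
  node8: dirty, but its reads are unchanged (node2 unchanged, node6 unchanged); cached -2 stands.
  node9: dirty, but its reads are unchanged (node2 unchanged, node8 unchanged); cached -3 stands.
  node10: a read changed (input5 8->7) — executes, giving 8.
  node11: a read changed (node10 9->8) — executes, giving -11.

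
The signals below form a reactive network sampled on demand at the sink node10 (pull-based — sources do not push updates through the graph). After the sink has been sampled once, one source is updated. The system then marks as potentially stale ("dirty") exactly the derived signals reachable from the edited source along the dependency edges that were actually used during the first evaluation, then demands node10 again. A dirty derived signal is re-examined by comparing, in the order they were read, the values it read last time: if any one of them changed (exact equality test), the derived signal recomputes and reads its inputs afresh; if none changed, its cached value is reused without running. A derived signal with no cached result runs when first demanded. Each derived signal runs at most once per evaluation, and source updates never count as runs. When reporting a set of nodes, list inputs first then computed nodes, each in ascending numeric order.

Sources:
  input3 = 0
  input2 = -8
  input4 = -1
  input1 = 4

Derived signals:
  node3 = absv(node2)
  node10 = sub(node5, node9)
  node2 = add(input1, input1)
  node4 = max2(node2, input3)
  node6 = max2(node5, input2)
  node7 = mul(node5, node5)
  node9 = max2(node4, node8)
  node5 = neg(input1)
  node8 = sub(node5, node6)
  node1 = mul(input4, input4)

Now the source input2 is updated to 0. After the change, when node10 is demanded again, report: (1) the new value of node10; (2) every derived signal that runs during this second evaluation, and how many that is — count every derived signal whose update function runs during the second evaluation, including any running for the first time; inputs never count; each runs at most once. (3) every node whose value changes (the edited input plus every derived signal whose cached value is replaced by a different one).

Initial pass — values computed on the first demand:
  node2 = add(4, 4) = 8
  node4 = max2(8, 0) = 8
  node5 = neg(4) = -4
  node6 = max2(-4, -8) = -4
  node8 = sub(-4, -4) = 0
  node9 = max2(8, 0) = 8
  node10 = sub(-4, 8) = -12

Second demand — change propagation:
  node6: re-runs because input2 -8->0; new result 0.
  node8: re-runs because node6 -4->0; new result -4.
  node9: re-runs because node8 0->-4; new result 8 (unchanged).
  node10: re-examined; everything it read last time is the same (node5 unchanged, node9 unchanged) — cache -12 kept, no run.

The important point: node9 recomputes to an identical value, and the output ends up unchanged.

node10 now evaluates to -12.
Run set: node6, node8, node9 (3 run).
Changed values: input2, node6, node8.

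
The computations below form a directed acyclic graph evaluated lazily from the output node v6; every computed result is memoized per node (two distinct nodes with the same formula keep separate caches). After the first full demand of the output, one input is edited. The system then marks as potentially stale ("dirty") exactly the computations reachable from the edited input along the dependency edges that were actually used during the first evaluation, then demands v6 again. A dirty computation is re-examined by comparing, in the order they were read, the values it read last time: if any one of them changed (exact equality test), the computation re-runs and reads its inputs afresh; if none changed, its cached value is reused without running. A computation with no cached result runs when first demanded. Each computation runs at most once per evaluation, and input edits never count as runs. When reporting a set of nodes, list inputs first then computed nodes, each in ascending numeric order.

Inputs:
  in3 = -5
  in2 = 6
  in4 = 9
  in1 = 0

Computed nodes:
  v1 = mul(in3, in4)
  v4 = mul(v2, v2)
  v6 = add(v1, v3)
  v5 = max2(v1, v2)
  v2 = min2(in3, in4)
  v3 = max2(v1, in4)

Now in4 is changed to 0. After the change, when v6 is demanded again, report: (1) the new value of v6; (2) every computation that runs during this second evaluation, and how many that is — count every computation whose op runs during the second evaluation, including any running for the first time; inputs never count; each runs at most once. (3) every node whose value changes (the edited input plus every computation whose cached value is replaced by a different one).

Demanding v6 again yields 0.
3 computations run: v1, v3, v6.
The nodes whose values change: in4, v1, v3, v6.

First demand of the output computes:
  v1 = mul(-5, 9) = -45
  v3 = max2(-45, 9) = 9
  v6 = add(-45, 9) = -36

After the edit, cleaning proceeds:
  v1: a read changed (in4 9->0) — executes, giving 0.
  v3: a read changed (v1 -45->0; in4 9->0) — executes, giving 0.
  v6: a read changed (v1 -45->0; v3 9->0) — executes, giving 0.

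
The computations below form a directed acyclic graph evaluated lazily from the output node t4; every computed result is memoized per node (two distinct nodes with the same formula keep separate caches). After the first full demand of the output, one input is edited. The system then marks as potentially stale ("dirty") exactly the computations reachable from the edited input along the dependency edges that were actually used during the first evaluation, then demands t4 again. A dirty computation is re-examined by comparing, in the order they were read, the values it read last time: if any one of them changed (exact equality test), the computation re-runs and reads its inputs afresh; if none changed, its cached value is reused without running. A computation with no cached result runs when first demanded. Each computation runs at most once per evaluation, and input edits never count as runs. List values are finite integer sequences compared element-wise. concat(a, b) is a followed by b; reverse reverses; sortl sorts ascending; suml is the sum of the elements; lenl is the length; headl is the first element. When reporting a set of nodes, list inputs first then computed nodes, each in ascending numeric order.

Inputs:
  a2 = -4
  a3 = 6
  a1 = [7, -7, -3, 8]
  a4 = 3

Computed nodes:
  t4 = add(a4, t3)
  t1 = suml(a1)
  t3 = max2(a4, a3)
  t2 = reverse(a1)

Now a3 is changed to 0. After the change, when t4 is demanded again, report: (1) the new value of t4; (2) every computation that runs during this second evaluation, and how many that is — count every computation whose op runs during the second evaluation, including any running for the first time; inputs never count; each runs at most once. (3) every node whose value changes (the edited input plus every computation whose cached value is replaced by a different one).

Demanding t4 again yields 6.
2 computations run: t3, t4.
The nodes whose values change: a3, t3, t4.

First demand of the output computes:
  t3 = max2(3, 6) = 6
  t4 = add(3, 6) = 9

After the edit, cleaning proceeds:
  t3: a read changed (a3 6->0) — executes, giving 3.
  t4: a read changed (t3 6->3) — executes, giving 6.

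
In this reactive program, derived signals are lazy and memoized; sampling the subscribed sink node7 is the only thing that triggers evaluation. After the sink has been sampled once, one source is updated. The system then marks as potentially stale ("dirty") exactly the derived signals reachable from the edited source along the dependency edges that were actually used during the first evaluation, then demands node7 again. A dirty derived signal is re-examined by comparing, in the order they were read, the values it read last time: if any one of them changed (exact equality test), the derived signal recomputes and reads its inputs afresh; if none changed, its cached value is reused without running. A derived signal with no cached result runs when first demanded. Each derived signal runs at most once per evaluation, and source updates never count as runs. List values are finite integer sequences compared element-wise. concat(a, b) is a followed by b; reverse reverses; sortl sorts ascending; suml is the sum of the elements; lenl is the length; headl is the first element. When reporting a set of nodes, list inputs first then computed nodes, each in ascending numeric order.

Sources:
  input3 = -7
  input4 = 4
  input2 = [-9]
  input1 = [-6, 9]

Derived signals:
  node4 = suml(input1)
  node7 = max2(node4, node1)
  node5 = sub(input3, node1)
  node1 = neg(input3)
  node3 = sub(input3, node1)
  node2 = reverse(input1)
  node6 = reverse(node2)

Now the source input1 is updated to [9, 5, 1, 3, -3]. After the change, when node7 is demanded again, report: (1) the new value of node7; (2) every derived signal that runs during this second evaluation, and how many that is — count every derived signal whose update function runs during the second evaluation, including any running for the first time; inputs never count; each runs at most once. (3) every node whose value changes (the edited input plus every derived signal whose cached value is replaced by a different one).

Demanding node7 again yields 15.
2 derived signals run: node4, node7.
The nodes whose values change: input1, node4, node7.

First demand of the output computes:
  node1 = neg(-7) = 7
  node4 = suml([-6, 9]) = 3
  node7 = max2(3, 7) = 7

After the edit, cleaning proceeds:
  node4: a read changed (input1 [-6, 9]->[9, 5, 1, 3, -3]) — executes, giving 15.
  node7: a read changed (node4 3->15) — executes, giving 15.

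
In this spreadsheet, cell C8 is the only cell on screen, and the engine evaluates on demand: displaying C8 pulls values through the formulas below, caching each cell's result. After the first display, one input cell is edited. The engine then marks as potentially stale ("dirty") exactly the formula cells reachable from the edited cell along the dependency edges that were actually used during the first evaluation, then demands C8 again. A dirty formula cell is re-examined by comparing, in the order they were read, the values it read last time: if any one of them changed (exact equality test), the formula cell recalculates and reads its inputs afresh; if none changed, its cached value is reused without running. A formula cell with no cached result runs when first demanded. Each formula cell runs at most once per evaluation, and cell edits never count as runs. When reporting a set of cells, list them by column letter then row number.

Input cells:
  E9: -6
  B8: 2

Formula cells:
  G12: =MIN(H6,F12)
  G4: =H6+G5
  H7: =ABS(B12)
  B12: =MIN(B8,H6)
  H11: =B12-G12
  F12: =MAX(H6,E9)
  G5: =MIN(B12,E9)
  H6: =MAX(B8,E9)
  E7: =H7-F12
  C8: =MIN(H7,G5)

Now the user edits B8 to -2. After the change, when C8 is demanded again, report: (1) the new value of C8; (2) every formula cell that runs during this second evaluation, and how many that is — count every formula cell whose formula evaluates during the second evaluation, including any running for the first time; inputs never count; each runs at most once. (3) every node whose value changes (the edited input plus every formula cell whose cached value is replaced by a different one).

Initial pass — values computed on the first demand:
  H6 = MAX(2, -6) = 2
  B12 = MIN(2, 2) = 2
  G5 = MIN(2, -6) = -6
  H7 = ABS(2) = 2
  C8 = MIN(2, -6) = -6

Second demand — change propagation:
  H6: re-runs because B8 2->-2; new result -2.
  B12: re-runs because B8 2->-2; H6 2->-2; new result -2.
  G5: re-runs because B12 2->-2; new result -6 (unchanged).
  H7: re-runs because B12 2->-2; new result 2 (unchanged).
  C8: re-examined; everything it read last time is the same (H7 unchanged, G5 unchanged) — cache -6 kept, no run.

The important point: at C8 every value read last time is unchanged, so the dirty flag clears without a run.

C8 now evaluates to -6.
Run set: B12, G5, H6, H7 (4 run).
Changed values: B8, B12, H6.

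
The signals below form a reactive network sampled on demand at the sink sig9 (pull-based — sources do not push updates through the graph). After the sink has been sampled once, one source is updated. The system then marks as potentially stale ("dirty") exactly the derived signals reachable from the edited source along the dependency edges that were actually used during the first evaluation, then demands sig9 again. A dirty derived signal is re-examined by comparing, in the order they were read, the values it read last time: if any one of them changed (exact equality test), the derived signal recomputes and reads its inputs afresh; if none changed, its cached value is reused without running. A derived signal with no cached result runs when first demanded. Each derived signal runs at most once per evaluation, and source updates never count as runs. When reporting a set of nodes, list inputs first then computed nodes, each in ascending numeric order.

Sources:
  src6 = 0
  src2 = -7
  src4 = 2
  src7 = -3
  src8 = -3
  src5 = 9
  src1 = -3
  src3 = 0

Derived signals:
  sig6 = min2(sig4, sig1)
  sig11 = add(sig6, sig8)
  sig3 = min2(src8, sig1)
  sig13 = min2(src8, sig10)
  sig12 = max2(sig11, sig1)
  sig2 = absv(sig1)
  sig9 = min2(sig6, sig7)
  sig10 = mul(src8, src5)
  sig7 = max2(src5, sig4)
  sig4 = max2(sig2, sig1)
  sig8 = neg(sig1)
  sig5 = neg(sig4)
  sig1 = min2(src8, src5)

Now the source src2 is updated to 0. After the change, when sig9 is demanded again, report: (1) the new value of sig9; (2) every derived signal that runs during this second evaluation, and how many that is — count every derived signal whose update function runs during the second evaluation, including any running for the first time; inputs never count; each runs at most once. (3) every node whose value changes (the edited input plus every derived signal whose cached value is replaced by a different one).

sig9 now evaluates to -3.
Run set: none (0 run).
Changed values: src2.
The important point: nothing the output needs ever reads src2, so the edit is invisible to it.

Initial pass — values computed on the first demand:
  sig1 = min2(-3, 9) = -3
  sig2 = absv(-3) = 3
  sig4 = max2(3, -3) = 3
  sig6 = min2(3, -3) = -3
  sig7 = max2(9, 3) = 9
  sig9 = min2(-3, 9) = -3

Second demand — change propagation:
  no demanded computation ever read src2, so the edit dirties nothing and nothing runs.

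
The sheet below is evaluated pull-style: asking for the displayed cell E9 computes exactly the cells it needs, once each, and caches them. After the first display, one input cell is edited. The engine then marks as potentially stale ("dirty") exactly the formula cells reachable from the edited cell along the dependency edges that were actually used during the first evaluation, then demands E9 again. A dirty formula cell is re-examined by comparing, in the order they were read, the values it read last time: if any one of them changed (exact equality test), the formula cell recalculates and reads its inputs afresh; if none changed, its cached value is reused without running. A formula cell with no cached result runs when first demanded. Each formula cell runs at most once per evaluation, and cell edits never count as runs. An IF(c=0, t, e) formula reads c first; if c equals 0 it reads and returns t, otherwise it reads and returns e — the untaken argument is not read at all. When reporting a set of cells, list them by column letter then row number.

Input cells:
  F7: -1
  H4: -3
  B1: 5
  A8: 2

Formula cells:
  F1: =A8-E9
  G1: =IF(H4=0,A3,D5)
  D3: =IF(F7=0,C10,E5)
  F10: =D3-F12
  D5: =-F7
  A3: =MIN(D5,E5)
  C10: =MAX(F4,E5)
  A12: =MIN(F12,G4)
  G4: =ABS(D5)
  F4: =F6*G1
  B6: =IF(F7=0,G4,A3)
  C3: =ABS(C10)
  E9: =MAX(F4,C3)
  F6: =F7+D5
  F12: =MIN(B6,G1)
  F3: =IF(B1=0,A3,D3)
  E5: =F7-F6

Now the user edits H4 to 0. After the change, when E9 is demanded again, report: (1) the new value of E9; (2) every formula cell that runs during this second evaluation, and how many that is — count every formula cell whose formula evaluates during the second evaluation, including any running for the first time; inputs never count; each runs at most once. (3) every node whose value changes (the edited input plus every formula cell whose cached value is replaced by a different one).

Demanding E9 again yields 0.
3 formula cells run: A3, F4, G1.
The nodes whose values change: G1, H4.
Note the branch switch — A3 had no cache and runs now for the first time.

First demand of the output computes:
  D5 = -(-1) = 1
  F6 = -1 + 1 = 0
  E5 = -1 - 0 = -1
  G1 = IF(H4=0: H4=-3 -> else branch D5) = 1
  F4 = 0 * 1 = 0
  C10 = MAX(0, -1) = 0
  C3 = ABS(0) = 0
  E9 = MAX(0, 0) = 0

After the edit, cleaning proceeds:
  A3: had never run; runs now, result -1.
  G1: a read changed (H4 -3->0) — executes, giving -1.
  F4: a read changed (G1 1->-1) — executes, giving 0 — identical to its old value.
  C10: dirty, but its reads are unchanged (F4 unchanged, E5 unchanged); cached 0 stands.
  C3: dirty, but its reads are unchanged (C10 unchanged); cached 0 stands.
  E9: dirty, but its reads are unchanged (F4 unchanged, C3 unchanged); cached 0 stands.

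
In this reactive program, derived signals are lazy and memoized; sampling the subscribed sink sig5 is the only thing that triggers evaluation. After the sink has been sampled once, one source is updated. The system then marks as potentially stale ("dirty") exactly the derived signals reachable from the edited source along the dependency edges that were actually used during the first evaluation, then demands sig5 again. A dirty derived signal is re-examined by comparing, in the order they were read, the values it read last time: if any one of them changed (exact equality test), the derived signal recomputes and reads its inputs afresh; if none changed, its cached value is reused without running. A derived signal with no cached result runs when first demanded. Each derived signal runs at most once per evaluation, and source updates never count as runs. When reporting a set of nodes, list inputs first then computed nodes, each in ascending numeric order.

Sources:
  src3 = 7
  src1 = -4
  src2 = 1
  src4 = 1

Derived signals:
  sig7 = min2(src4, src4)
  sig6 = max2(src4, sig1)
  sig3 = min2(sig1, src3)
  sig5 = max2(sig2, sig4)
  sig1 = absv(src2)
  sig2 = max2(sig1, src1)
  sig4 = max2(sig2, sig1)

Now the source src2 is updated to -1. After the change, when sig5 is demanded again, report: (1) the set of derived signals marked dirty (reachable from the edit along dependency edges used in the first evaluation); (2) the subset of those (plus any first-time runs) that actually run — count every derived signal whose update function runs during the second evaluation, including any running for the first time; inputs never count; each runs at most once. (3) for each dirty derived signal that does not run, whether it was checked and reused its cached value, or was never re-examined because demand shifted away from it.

The edit dirties: sig1, sig2, sig4, sig5.
1 derived signals run: sig1.
Cache hits after checking: sig2, sig4, sig5.
Note the absorption at sig1: it re-runs yet its value is the same, leaving the output's value untouched.

First demand of the output computes:
  sig1 = absv(1) = 1
  sig2 = max2(1, -4) = 1
  sig4 = max2(1, 1) = 1
  sig5 = max2(1, 1) = 1

After the edit, cleaning proceeds:
  sig1: a read changed (src2 1->-1) — executes, giving 1 — identical to its old value.
  sig2: dirty, but its reads are unchanged (sig1 unchanged, src1 unchanged); cached 1 stands.
  sig4: dirty, but its reads are unchanged (sig2 unchanged, sig1 unchanged); cached 1 stands.
  sig5: dirty, but its reads are unchanged (sig2 unchanged, sig4 unchanged); cached 1 stands.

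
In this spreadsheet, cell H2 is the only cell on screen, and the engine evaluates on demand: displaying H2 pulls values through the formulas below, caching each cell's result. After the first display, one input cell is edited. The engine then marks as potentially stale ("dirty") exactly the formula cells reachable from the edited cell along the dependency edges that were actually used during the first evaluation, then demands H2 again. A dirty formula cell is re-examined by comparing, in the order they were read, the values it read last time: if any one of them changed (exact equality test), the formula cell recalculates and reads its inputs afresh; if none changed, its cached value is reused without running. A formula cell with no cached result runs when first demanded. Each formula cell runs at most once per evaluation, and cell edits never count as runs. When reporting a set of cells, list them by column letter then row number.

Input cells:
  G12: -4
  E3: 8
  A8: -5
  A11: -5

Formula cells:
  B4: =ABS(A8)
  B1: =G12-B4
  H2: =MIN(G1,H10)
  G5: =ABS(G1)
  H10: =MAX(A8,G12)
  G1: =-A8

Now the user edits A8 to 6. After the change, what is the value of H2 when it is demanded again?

Initial pass — values computed on the first demand:
  G1 = -(-5) = 5
  H10 = MAX(-5, -4) = -4
  H2 = MIN(5, -4) = -4

Second demand — change propagation:
  G1: re-runs because A8 -5->6; new result -6.
  H10: re-runs because A8 -5->6; new result 6.
  H2: re-runs because G1 5->-6; H10 -4->6; new result -6.

H2 now evaluates to -6.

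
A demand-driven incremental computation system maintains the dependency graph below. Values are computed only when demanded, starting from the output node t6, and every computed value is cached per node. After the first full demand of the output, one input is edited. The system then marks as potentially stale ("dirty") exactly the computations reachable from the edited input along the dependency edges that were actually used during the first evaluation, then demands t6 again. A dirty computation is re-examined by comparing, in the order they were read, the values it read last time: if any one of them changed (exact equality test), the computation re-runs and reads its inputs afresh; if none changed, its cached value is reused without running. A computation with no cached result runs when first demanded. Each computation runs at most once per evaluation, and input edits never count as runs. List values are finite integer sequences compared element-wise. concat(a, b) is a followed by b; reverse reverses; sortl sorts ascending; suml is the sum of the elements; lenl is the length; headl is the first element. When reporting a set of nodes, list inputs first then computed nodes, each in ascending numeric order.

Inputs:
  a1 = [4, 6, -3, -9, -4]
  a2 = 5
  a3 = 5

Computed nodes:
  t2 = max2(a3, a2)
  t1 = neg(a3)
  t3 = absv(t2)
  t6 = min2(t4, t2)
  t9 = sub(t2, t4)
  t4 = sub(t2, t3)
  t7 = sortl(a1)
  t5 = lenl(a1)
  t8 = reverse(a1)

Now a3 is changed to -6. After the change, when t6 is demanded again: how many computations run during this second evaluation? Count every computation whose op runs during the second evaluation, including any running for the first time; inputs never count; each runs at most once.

First evaluation (everything demanded from the output):
  t2 = max2(5, 5) = 5
  t3 = absv(5) = 5
  t4 = sub(5, 5) = 0
  t6 = min2(0, 5) = 0

Propagation after the edit:
  t2: runs — a3 5->-6; result 5 (same value as before).
  t3: checked — values it read are unchanged (t2 unchanged); reused cached 5 without running.
  t4: checked — values it read are unchanged (t2 unchanged, t3 unchanged); reused cached 0 without running.
  t6: checked — values it read are unchanged (t4 unchanged, t2 unchanged); reused cached 0 without running.

Key observation: the change is absorbed at t2 — it re-runs but produces the same value, and the output's value is unchanged.

Computations that run: t2 — 1 in total.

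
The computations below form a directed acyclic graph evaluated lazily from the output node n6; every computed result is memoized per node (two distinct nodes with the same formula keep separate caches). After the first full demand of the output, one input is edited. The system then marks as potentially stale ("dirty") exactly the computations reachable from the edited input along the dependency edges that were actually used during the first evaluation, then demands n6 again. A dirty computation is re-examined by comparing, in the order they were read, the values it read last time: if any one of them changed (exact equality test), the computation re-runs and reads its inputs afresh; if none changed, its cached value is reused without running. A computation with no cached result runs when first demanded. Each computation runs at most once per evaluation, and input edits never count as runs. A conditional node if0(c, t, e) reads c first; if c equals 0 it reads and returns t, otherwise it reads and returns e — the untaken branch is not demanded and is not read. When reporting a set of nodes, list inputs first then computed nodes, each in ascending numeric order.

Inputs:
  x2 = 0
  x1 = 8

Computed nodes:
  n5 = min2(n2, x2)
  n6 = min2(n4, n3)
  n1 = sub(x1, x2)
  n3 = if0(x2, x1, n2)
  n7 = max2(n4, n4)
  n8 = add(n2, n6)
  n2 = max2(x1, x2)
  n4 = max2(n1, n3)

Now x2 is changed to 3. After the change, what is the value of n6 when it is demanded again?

First demand of the output computes:
  n1 = sub(8, 0) = 8
  n3 = if0(x2=0 -> then branch x1) = 8
  n4 = max2(8, 8) = 8
  n6 = min2(8, 8) = 8

After the edit, cleaning proceeds:
  n1: a read changed (x2 0->3) — executes, giving 5.
  n2: had never run; runs now, result 8.
  n3: a read changed (x2 0->3) — executes, giving 8 — identical to its old value.
  n4: a read changed (n1 8->5) — executes, giving 8 — identical to its old value.
  n6: dirty, but its reads are unchanged (n4 unchanged, n3 unchanged); cached 8 stands.

Note the branch switch — n2 had no cache and runs now for the first time.

Demanding n6 again yields 8.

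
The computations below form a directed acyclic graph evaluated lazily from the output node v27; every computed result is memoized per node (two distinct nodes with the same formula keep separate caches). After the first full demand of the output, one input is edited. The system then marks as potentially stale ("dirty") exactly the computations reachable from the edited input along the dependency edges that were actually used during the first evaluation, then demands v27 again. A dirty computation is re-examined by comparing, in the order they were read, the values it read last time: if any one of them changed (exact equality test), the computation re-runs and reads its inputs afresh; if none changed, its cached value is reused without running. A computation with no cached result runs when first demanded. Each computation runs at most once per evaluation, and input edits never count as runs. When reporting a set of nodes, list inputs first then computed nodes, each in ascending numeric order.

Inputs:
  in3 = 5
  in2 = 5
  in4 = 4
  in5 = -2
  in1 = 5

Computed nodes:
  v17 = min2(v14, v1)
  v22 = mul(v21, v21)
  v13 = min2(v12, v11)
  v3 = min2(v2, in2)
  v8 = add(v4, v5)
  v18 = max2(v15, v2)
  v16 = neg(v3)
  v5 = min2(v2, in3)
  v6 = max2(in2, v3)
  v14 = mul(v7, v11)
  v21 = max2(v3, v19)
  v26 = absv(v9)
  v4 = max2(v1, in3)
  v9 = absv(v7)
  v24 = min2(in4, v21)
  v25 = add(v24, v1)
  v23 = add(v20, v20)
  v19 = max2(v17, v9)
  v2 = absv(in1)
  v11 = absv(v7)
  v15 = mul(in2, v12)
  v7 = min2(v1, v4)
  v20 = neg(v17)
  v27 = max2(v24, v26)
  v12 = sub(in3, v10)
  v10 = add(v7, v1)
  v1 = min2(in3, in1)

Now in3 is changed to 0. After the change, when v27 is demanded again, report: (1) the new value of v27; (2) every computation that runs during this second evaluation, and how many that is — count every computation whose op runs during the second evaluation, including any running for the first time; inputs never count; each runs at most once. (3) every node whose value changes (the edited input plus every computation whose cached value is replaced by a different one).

Demanding v27 again yields 4.
11 computations run: v1, v4, v7, v9, v11, v14, v17, v19, v21, v26, v27.
The nodes whose values change: in3, v1, v4, v7, v9, v11, v14, v17, v19, v26, v27.
Note where the cutoff bites: v24 is checked, finds nothing changed, and keeps its cache.

First demand of the output computes:
  v1 = min2(5, 5) = 5
  v2 = absv(5) = 5
  v3 = min2(5, 5) = 5
  v4 = max2(5, 5) = 5
  v7 = min2(5, 5) = 5
  v9 = absv(5) = 5
  v11 = absv(5) = 5
  v14 = mul(5, 5) = 25
  v17 = min2(25, 5) = 5
  v19 = max2(5, 5) = 5
  v21 = max2(5, 5) = 5
  v24 = min2(4, 5) = 4
  v26 = absv(5) = 5
  v27 = max2(4, 5) = 5

After the edit, cleaning proceeds:
  v1: a read changed (in3 5->0) — executes, giving 0.
  v4: a read changed (v1 5->0; in3 5->0) — executes, giving 0.
  v7: a read changed (v1 5->0; v4 5->0) — executes, giving 0.
  v9: a read changed (v7 5->0) — executes, giving 0.
  v11: a read changed (v7 5->0) — executes, giving 0.
  v14: a read changed (v7 5->0; v11 5->0) — executes, giving 0.
  v17: a read changed (v14 25->0; v1 5->0) — executes, giving 0.
  v19: a read changed (v17 5->0; v9 5->0) — executes, giving 0.
  v21: a read changed (v19 5->0) — executes, giving 5 — identical to its old value.
  v24: dirty, but its reads are unchanged (in4 unchanged, v21 unchanged); cached 4 stands.
  v26: a read changed (v9 5->0) — executes, giving 0.
  v27: a read changed (v26 5->0) — executes, giving 4.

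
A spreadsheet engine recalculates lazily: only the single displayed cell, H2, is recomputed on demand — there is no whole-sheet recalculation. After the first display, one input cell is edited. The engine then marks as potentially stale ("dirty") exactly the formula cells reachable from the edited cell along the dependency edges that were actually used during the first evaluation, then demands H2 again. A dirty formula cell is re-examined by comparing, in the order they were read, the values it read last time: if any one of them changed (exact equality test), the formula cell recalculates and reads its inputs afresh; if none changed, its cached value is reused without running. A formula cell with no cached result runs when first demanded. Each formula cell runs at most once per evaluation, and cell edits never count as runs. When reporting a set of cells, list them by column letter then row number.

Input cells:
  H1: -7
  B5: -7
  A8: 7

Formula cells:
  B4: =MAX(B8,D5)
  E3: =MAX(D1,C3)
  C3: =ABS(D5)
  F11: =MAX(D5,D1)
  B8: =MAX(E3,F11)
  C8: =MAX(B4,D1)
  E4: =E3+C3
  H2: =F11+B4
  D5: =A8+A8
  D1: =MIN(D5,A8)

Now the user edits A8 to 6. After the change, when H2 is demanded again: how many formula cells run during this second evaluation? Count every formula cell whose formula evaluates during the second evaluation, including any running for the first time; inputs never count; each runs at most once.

First evaluation (everything demanded from the output):
  D5 = 7 + 7 = 14
  C3 = ABS(14) = 14
  D1 = MIN(14, 7) = 7
  E3 = MAX(7, 14) = 14
  F11 = MAX(14, 7) = 14
  B8 = MAX(14, 14) = 14
  B4 = MAX(14, 14) = 14
  H2 = 14 + 14 = 28

Propagation after the edit:
  D5: runs — A8 7->6; A8 7->6; result 12.
  C3: runs — D5 14->12; result 12.
  D1: runs — D5 14->12; A8 7->6; result 6.
  E3: runs — D1 7->6; C3 14->12; result 12.
  F11: runs — D5 14->12; D1 7->6; result 12.
  B8: runs — E3 14->12; F11 14->12; result 12.
  B4: runs — B8 14->12; D5 14->12; result 12.
  H2: runs — F11 14->12; B4 14->12; result 24.

Formula cells that run: B4, B8, C3, D1, D5, E3, F11, H2 — 8 in total.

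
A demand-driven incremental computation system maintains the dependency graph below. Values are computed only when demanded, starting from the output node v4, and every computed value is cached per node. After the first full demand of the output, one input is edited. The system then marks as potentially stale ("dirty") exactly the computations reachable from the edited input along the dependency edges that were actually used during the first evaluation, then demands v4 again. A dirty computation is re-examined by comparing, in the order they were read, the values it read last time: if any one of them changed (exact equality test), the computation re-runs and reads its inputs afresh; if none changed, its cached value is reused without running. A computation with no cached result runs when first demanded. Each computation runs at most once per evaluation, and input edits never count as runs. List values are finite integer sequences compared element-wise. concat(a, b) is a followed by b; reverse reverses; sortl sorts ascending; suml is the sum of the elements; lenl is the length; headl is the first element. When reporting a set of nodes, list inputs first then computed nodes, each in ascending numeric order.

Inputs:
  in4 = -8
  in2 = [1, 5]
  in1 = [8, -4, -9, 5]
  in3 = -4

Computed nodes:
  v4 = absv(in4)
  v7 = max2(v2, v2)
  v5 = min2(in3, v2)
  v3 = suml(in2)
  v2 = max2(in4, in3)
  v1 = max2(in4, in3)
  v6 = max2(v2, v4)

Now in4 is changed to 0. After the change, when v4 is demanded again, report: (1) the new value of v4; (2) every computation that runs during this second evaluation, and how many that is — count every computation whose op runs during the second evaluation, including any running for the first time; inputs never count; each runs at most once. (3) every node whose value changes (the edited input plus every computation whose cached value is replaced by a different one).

New value of v4: 0.
Computations that run: v4 — 1 in total.
Values that change: in4, v4.

First evaluation (everything demanded from the output):
  v4 = absv(-8) = 8

Propagation after the edit:
  v4: runs — in4 -8->0; result 0.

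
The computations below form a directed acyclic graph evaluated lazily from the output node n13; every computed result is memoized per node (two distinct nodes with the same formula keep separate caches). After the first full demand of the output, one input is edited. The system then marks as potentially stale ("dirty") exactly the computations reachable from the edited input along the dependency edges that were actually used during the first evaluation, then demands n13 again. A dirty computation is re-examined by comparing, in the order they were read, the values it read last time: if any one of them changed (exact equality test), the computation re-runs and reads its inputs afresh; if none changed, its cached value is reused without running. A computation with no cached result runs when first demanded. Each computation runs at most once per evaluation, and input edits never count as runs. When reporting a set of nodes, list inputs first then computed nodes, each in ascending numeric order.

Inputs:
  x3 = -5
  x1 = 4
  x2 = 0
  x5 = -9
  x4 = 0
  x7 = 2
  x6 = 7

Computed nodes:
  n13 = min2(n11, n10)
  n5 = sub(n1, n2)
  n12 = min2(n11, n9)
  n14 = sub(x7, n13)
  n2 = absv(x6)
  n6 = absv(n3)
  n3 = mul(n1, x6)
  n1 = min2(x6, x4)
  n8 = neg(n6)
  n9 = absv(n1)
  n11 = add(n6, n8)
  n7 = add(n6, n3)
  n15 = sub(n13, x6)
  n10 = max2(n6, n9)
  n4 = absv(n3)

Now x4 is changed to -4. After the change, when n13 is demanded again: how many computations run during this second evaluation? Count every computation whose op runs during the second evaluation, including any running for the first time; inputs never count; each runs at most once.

8 computations run: n1, n3, n6, n8, n9, n10, n11, n13.

First demand of the output computes:
  n1 = min2(7, 0) = 0
  n3 = mul(0, 7) = 0
  n6 = absv(0) = 0
  n8 = neg(0) = 0
  n9 = absv(0) = 0
  n10 = max2(0, 0) = 0
  n11 = add(0, 0) = 0
  n13 = min2(0, 0) = 0

After the edit, cleaning proceeds:
  n1: a read changed (x4 0->-4) — executes, giving -4.
  n3: a read changed (n1 0->-4) — executes, giving -28.
  n6: a read changed (n3 0->-28) — executes, giving 28.
  n8: a read changed (n6 0->28) — executes, giving -28.
  n9: a read changed (n1 0->-4) — executes, giving 4.
  n10: a read changed (n6 0->28; n9 0->4) — executes, giving 28.
  n11: a read changed (n6 0->28; n8 0->-28) — executes, giving 0 — identical to its old value.
  n13: a read changed (n10 0->28) — executes, giving 0 — identical to its old value.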